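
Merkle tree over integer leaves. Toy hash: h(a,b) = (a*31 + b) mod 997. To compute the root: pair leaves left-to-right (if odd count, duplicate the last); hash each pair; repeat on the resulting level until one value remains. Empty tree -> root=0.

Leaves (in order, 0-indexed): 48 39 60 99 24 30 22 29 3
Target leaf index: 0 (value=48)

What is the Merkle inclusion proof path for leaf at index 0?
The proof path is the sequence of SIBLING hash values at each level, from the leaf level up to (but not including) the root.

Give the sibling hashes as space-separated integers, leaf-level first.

Answer: 39 962 777 598

Derivation:
L0 (leaves): [48, 39, 60, 99, 24, 30, 22, 29, 3], target index=0
L1: h(48,39)=(48*31+39)%997=530 [pair 0] h(60,99)=(60*31+99)%997=962 [pair 1] h(24,30)=(24*31+30)%997=774 [pair 2] h(22,29)=(22*31+29)%997=711 [pair 3] h(3,3)=(3*31+3)%997=96 [pair 4] -> [530, 962, 774, 711, 96]
  Sibling for proof at L0: 39
L2: h(530,962)=(530*31+962)%997=443 [pair 0] h(774,711)=(774*31+711)%997=777 [pair 1] h(96,96)=(96*31+96)%997=81 [pair 2] -> [443, 777, 81]
  Sibling for proof at L1: 962
L3: h(443,777)=(443*31+777)%997=552 [pair 0] h(81,81)=(81*31+81)%997=598 [pair 1] -> [552, 598]
  Sibling for proof at L2: 777
L4: h(552,598)=(552*31+598)%997=761 [pair 0] -> [761]
  Sibling for proof at L3: 598
Root: 761
Proof path (sibling hashes from leaf to root): [39, 962, 777, 598]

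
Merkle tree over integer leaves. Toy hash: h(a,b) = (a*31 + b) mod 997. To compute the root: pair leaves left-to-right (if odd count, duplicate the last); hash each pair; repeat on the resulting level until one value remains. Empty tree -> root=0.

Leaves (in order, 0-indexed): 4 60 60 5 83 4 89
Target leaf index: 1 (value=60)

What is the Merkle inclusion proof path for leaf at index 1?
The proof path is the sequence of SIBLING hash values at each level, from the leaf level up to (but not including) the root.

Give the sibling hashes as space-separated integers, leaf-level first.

L0 (leaves): [4, 60, 60, 5, 83, 4, 89], target index=1
L1: h(4,60)=(4*31+60)%997=184 [pair 0] h(60,5)=(60*31+5)%997=868 [pair 1] h(83,4)=(83*31+4)%997=583 [pair 2] h(89,89)=(89*31+89)%997=854 [pair 3] -> [184, 868, 583, 854]
  Sibling for proof at L0: 4
L2: h(184,868)=(184*31+868)%997=590 [pair 0] h(583,854)=(583*31+854)%997=981 [pair 1] -> [590, 981]
  Sibling for proof at L1: 868
L3: h(590,981)=(590*31+981)%997=328 [pair 0] -> [328]
  Sibling for proof at L2: 981
Root: 328
Proof path (sibling hashes from leaf to root): [4, 868, 981]

Answer: 4 868 981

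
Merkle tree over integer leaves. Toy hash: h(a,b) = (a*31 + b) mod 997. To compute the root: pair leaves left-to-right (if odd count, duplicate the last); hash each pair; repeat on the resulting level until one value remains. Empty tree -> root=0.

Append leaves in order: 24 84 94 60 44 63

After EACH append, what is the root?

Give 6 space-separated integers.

Answer: 24 828 760 726 763 374

Derivation:
After append 24 (leaves=[24]):
  L0: [24]
  root=24
After append 84 (leaves=[24, 84]):
  L0: [24, 84]
  L1: h(24,84)=(24*31+84)%997=828 -> [828]
  root=828
After append 94 (leaves=[24, 84, 94]):
  L0: [24, 84, 94]
  L1: h(24,84)=(24*31+84)%997=828 h(94,94)=(94*31+94)%997=17 -> [828, 17]
  L2: h(828,17)=(828*31+17)%997=760 -> [760]
  root=760
After append 60 (leaves=[24, 84, 94, 60]):
  L0: [24, 84, 94, 60]
  L1: h(24,84)=(24*31+84)%997=828 h(94,60)=(94*31+60)%997=980 -> [828, 980]
  L2: h(828,980)=(828*31+980)%997=726 -> [726]
  root=726
After append 44 (leaves=[24, 84, 94, 60, 44]):
  L0: [24, 84, 94, 60, 44]
  L1: h(24,84)=(24*31+84)%997=828 h(94,60)=(94*31+60)%997=980 h(44,44)=(44*31+44)%997=411 -> [828, 980, 411]
  L2: h(828,980)=(828*31+980)%997=726 h(411,411)=(411*31+411)%997=191 -> [726, 191]
  L3: h(726,191)=(726*31+191)%997=763 -> [763]
  root=763
After append 63 (leaves=[24, 84, 94, 60, 44, 63]):
  L0: [24, 84, 94, 60, 44, 63]
  L1: h(24,84)=(24*31+84)%997=828 h(94,60)=(94*31+60)%997=980 h(44,63)=(44*31+63)%997=430 -> [828, 980, 430]
  L2: h(828,980)=(828*31+980)%997=726 h(430,430)=(430*31+430)%997=799 -> [726, 799]
  L3: h(726,799)=(726*31+799)%997=374 -> [374]
  root=374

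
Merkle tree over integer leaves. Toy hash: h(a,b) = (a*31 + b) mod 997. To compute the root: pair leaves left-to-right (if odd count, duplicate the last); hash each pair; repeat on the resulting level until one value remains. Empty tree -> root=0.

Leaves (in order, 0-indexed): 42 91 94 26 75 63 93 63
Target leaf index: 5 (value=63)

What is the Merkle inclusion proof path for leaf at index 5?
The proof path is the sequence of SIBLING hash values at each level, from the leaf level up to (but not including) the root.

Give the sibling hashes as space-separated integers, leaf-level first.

L0 (leaves): [42, 91, 94, 26, 75, 63, 93, 63], target index=5
L1: h(42,91)=(42*31+91)%997=396 [pair 0] h(94,26)=(94*31+26)%997=946 [pair 1] h(75,63)=(75*31+63)%997=394 [pair 2] h(93,63)=(93*31+63)%997=952 [pair 3] -> [396, 946, 394, 952]
  Sibling for proof at L0: 75
L2: h(396,946)=(396*31+946)%997=261 [pair 0] h(394,952)=(394*31+952)%997=205 [pair 1] -> [261, 205]
  Sibling for proof at L1: 952
L3: h(261,205)=(261*31+205)%997=320 [pair 0] -> [320]
  Sibling for proof at L2: 261
Root: 320
Proof path (sibling hashes from leaf to root): [75, 952, 261]

Answer: 75 952 261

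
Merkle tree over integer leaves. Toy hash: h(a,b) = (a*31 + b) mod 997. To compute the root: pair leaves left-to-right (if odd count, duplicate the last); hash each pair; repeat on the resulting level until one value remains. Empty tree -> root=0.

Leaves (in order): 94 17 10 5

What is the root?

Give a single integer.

Answer: 449

Derivation:
L0: [94, 17, 10, 5]
L1: h(94,17)=(94*31+17)%997=937 h(10,5)=(10*31+5)%997=315 -> [937, 315]
L2: h(937,315)=(937*31+315)%997=449 -> [449]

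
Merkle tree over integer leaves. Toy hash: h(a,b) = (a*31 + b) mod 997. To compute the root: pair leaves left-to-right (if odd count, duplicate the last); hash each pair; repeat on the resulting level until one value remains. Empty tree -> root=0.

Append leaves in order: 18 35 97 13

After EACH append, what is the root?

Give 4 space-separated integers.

After append 18 (leaves=[18]):
  L0: [18]
  root=18
After append 35 (leaves=[18, 35]):
  L0: [18, 35]
  L1: h(18,35)=(18*31+35)%997=593 -> [593]
  root=593
After append 97 (leaves=[18, 35, 97]):
  L0: [18, 35, 97]
  L1: h(18,35)=(18*31+35)%997=593 h(97,97)=(97*31+97)%997=113 -> [593, 113]
  L2: h(593,113)=(593*31+113)%997=550 -> [550]
  root=550
After append 13 (leaves=[18, 35, 97, 13]):
  L0: [18, 35, 97, 13]
  L1: h(18,35)=(18*31+35)%997=593 h(97,13)=(97*31+13)%997=29 -> [593, 29]
  L2: h(593,29)=(593*31+29)%997=466 -> [466]
  root=466

Answer: 18 593 550 466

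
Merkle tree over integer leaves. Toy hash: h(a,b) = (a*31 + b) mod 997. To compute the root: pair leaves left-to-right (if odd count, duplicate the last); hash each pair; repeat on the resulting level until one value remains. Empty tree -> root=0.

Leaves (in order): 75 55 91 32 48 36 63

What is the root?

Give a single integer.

Answer: 179

Derivation:
L0: [75, 55, 91, 32, 48, 36, 63]
L1: h(75,55)=(75*31+55)%997=386 h(91,32)=(91*31+32)%997=859 h(48,36)=(48*31+36)%997=527 h(63,63)=(63*31+63)%997=22 -> [386, 859, 527, 22]
L2: h(386,859)=(386*31+859)%997=861 h(527,22)=(527*31+22)%997=407 -> [861, 407]
L3: h(861,407)=(861*31+407)%997=179 -> [179]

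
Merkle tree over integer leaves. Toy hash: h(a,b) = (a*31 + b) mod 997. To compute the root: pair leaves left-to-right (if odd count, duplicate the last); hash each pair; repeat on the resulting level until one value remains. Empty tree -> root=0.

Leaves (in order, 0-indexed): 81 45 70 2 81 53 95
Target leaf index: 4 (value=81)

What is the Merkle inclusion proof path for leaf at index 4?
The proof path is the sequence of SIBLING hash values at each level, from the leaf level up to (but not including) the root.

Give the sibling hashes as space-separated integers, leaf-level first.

Answer: 53 49 651

Derivation:
L0 (leaves): [81, 45, 70, 2, 81, 53, 95], target index=4
L1: h(81,45)=(81*31+45)%997=562 [pair 0] h(70,2)=(70*31+2)%997=178 [pair 1] h(81,53)=(81*31+53)%997=570 [pair 2] h(95,95)=(95*31+95)%997=49 [pair 3] -> [562, 178, 570, 49]
  Sibling for proof at L0: 53
L2: h(562,178)=(562*31+178)%997=651 [pair 0] h(570,49)=(570*31+49)%997=770 [pair 1] -> [651, 770]
  Sibling for proof at L1: 49
L3: h(651,770)=(651*31+770)%997=14 [pair 0] -> [14]
  Sibling for proof at L2: 651
Root: 14
Proof path (sibling hashes from leaf to root): [53, 49, 651]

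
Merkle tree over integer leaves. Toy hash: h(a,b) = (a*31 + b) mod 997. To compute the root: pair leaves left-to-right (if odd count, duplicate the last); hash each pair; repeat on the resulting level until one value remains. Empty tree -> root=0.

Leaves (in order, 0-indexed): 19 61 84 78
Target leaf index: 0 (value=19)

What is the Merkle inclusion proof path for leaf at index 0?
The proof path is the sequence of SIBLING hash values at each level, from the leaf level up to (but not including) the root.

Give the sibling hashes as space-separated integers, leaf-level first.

L0 (leaves): [19, 61, 84, 78], target index=0
L1: h(19,61)=(19*31+61)%997=650 [pair 0] h(84,78)=(84*31+78)%997=688 [pair 1] -> [650, 688]
  Sibling for proof at L0: 61
L2: h(650,688)=(650*31+688)%997=898 [pair 0] -> [898]
  Sibling for proof at L1: 688
Root: 898
Proof path (sibling hashes from leaf to root): [61, 688]

Answer: 61 688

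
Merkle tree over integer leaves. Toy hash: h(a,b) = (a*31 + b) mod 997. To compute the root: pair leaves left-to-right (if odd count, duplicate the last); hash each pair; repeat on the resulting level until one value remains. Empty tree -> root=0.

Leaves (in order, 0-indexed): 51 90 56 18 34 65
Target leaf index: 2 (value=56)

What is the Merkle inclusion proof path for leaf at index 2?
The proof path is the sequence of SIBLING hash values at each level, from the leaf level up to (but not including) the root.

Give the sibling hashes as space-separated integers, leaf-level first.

L0 (leaves): [51, 90, 56, 18, 34, 65], target index=2
L1: h(51,90)=(51*31+90)%997=674 [pair 0] h(56,18)=(56*31+18)%997=757 [pair 1] h(34,65)=(34*31+65)%997=122 [pair 2] -> [674, 757, 122]
  Sibling for proof at L0: 18
L2: h(674,757)=(674*31+757)%997=714 [pair 0] h(122,122)=(122*31+122)%997=913 [pair 1] -> [714, 913]
  Sibling for proof at L1: 674
L3: h(714,913)=(714*31+913)%997=116 [pair 0] -> [116]
  Sibling for proof at L2: 913
Root: 116
Proof path (sibling hashes from leaf to root): [18, 674, 913]

Answer: 18 674 913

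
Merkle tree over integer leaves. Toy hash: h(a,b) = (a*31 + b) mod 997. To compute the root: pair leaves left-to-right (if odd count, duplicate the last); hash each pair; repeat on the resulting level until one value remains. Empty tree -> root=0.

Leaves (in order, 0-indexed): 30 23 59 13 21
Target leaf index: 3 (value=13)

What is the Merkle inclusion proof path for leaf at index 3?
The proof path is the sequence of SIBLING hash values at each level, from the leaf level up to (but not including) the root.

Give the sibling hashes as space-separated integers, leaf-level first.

Answer: 59 953 567

Derivation:
L0 (leaves): [30, 23, 59, 13, 21], target index=3
L1: h(30,23)=(30*31+23)%997=953 [pair 0] h(59,13)=(59*31+13)%997=845 [pair 1] h(21,21)=(21*31+21)%997=672 [pair 2] -> [953, 845, 672]
  Sibling for proof at L0: 59
L2: h(953,845)=(953*31+845)%997=478 [pair 0] h(672,672)=(672*31+672)%997=567 [pair 1] -> [478, 567]
  Sibling for proof at L1: 953
L3: h(478,567)=(478*31+567)%997=430 [pair 0] -> [430]
  Sibling for proof at L2: 567
Root: 430
Proof path (sibling hashes from leaf to root): [59, 953, 567]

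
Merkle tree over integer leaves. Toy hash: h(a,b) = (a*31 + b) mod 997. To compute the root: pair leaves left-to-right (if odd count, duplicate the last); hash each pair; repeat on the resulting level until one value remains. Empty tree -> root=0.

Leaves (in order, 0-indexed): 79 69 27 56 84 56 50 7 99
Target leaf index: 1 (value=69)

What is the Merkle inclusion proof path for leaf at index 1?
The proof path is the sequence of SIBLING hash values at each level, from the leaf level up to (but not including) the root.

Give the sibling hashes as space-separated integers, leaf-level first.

L0 (leaves): [79, 69, 27, 56, 84, 56, 50, 7, 99], target index=1
L1: h(79,69)=(79*31+69)%997=524 [pair 0] h(27,56)=(27*31+56)%997=893 [pair 1] h(84,56)=(84*31+56)%997=666 [pair 2] h(50,7)=(50*31+7)%997=560 [pair 3] h(99,99)=(99*31+99)%997=177 [pair 4] -> [524, 893, 666, 560, 177]
  Sibling for proof at L0: 79
L2: h(524,893)=(524*31+893)%997=188 [pair 0] h(666,560)=(666*31+560)%997=269 [pair 1] h(177,177)=(177*31+177)%997=679 [pair 2] -> [188, 269, 679]
  Sibling for proof at L1: 893
L3: h(188,269)=(188*31+269)%997=115 [pair 0] h(679,679)=(679*31+679)%997=791 [pair 1] -> [115, 791]
  Sibling for proof at L2: 269
L4: h(115,791)=(115*31+791)%997=368 [pair 0] -> [368]
  Sibling for proof at L3: 791
Root: 368
Proof path (sibling hashes from leaf to root): [79, 893, 269, 791]

Answer: 79 893 269 791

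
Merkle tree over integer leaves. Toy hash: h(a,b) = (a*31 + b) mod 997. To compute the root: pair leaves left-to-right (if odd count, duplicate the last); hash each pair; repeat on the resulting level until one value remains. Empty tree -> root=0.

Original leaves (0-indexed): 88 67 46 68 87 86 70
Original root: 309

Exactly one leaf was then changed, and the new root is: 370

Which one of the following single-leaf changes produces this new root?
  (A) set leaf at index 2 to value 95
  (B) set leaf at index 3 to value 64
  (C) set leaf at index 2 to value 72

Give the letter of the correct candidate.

Original leaves: [88, 67, 46, 68, 87, 86, 70]
Target new root: 370
Try each candidate change and compute the resulting root:
Candidate A: set leaf[2] = 95 -> leaves = [88, 67, 95, 68, 87, 86, 70]
  L0: [88, 67, 95, 68, 87, 86, 70]
  L1: h(88,67)=(88*31+67)%997=801 h(95,68)=(95*31+68)%997=22 h(87,86)=(87*31+86)%997=789 h(70,70)=(70*31+70)%997=246 -> [801, 22, 789, 246]
  L2: h(801,22)=(801*31+22)%997=925 h(789,246)=(789*31+246)%997=777 -> [925, 777]
  L3: h(925,777)=(925*31+777)%997=539 -> [539]
  root = 539 != target 370
Candidate B: set leaf[3] = 64 -> leaves = [88, 67, 46, 64, 87, 86, 70]
  L0: [88, 67, 46, 64, 87, 86, 70]
  L1: h(88,67)=(88*31+67)%997=801 h(46,64)=(46*31+64)%997=493 h(87,86)=(87*31+86)%997=789 h(70,70)=(70*31+70)%997=246 -> [801, 493, 789, 246]
  L2: h(801,493)=(801*31+493)%997=399 h(789,246)=(789*31+246)%997=777 -> [399, 777]
  L3: h(399,777)=(399*31+777)%997=185 -> [185]
  root = 185 != target 370
Candidate C: set leaf[2] = 72 -> leaves = [88, 67, 72, 68, 87, 86, 70]
  L0: [88, 67, 72, 68, 87, 86, 70]
  L1: h(88,67)=(88*31+67)%997=801 h(72,68)=(72*31+68)%997=306 h(87,86)=(87*31+86)%997=789 h(70,70)=(70*31+70)%997=246 -> [801, 306, 789, 246]
  L2: h(801,306)=(801*31+306)%997=212 h(789,246)=(789*31+246)%997=777 -> [212, 777]
  L3: h(212,777)=(212*31+777)%997=370 -> [370]
  root = 370 == target 370  ** MATCH **
Candidate C produces the target root.

Answer: C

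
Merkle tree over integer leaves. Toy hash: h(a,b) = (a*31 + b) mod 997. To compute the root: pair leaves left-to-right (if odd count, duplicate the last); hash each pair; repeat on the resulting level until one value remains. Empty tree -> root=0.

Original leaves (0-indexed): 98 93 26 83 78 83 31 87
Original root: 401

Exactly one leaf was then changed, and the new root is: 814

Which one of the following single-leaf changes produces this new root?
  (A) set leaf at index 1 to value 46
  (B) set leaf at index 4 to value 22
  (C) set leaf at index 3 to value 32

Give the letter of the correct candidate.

Original leaves: [98, 93, 26, 83, 78, 83, 31, 87]
Target new root: 814
Try each candidate change and compute the resulting root:
Candidate A: set leaf[1] = 46 -> leaves = [98, 46, 26, 83, 78, 83, 31, 87]
  L0: [98, 46, 26, 83, 78, 83, 31, 87]
  L1: h(98,46)=(98*31+46)%997=93 h(26,83)=(26*31+83)%997=889 h(78,83)=(78*31+83)%997=507 h(31,87)=(31*31+87)%997=51 -> [93, 889, 507, 51]
  L2: h(93,889)=(93*31+889)%997=781 h(507,51)=(507*31+51)%997=813 -> [781, 813]
  L3: h(781,813)=(781*31+813)%997=99 -> [99]
  root = 99 != target 814
Candidate B: set leaf[4] = 22 -> leaves = [98, 93, 26, 83, 22, 83, 31, 87]
  L0: [98, 93, 26, 83, 22, 83, 31, 87]
  L1: h(98,93)=(98*31+93)%997=140 h(26,83)=(26*31+83)%997=889 h(22,83)=(22*31+83)%997=765 h(31,87)=(31*31+87)%997=51 -> [140, 889, 765, 51]
  L2: h(140,889)=(140*31+889)%997=244 h(765,51)=(765*31+51)%997=835 -> [244, 835]
  L3: h(244,835)=(244*31+835)%997=423 -> [423]
  root = 423 != target 814
Candidate C: set leaf[3] = 32 -> leaves = [98, 93, 26, 32, 78, 83, 31, 87]
  L0: [98, 93, 26, 32, 78, 83, 31, 87]
  L1: h(98,93)=(98*31+93)%997=140 h(26,32)=(26*31+32)%997=838 h(78,83)=(78*31+83)%997=507 h(31,87)=(31*31+87)%997=51 -> [140, 838, 507, 51]
  L2: h(140,838)=(140*31+838)%997=193 h(507,51)=(507*31+51)%997=813 -> [193, 813]
  L3: h(193,813)=(193*31+813)%997=814 -> [814]
  root = 814 == target 814  ** MATCH **
Candidate C produces the target root.

Answer: C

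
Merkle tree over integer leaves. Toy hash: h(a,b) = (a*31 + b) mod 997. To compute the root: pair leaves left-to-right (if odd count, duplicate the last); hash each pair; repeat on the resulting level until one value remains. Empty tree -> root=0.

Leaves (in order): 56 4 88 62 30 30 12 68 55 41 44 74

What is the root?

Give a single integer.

Answer: 987

Derivation:
L0: [56, 4, 88, 62, 30, 30, 12, 68, 55, 41, 44, 74]
L1: h(56,4)=(56*31+4)%997=743 h(88,62)=(88*31+62)%997=796 h(30,30)=(30*31+30)%997=960 h(12,68)=(12*31+68)%997=440 h(55,41)=(55*31+41)%997=749 h(44,74)=(44*31+74)%997=441 -> [743, 796, 960, 440, 749, 441]
L2: h(743,796)=(743*31+796)%997=898 h(960,440)=(960*31+440)%997=290 h(749,441)=(749*31+441)%997=729 -> [898, 290, 729]
L3: h(898,290)=(898*31+290)%997=212 h(729,729)=(729*31+729)%997=397 -> [212, 397]
L4: h(212,397)=(212*31+397)%997=987 -> [987]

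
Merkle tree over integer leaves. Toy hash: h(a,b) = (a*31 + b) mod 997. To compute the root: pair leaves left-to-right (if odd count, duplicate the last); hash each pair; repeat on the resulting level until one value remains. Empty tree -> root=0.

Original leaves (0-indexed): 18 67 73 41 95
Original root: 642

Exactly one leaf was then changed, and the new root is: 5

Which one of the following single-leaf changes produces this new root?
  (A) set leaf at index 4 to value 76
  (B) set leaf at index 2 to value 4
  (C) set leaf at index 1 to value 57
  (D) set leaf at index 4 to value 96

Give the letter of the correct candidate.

Original leaves: [18, 67, 73, 41, 95]
Target new root: 5
Try each candidate change and compute the resulting root:
Candidate A: set leaf[4] = 76 -> leaves = [18, 67, 73, 41, 76]
  L0: [18, 67, 73, 41, 76]
  L1: h(18,67)=(18*31+67)%997=625 h(73,41)=(73*31+41)%997=310 h(76,76)=(76*31+76)%997=438 -> [625, 310, 438]
  L2: h(625,310)=(625*31+310)%997=742 h(438,438)=(438*31+438)%997=58 -> [742, 58]
  L3: h(742,58)=(742*31+58)%997=129 -> [129]
  root = 129 != target 5
Candidate B: set leaf[2] = 4 -> leaves = [18, 67, 4, 41, 95]
  L0: [18, 67, 4, 41, 95]
  L1: h(18,67)=(18*31+67)%997=625 h(4,41)=(4*31+41)%997=165 h(95,95)=(95*31+95)%997=49 -> [625, 165, 49]
  L2: h(625,165)=(625*31+165)%997=597 h(49,49)=(49*31+49)%997=571 -> [597, 571]
  L3: h(597,571)=(597*31+571)%997=135 -> [135]
  root = 135 != target 5
Candidate C: set leaf[1] = 57 -> leaves = [18, 57, 73, 41, 95]
  L0: [18, 57, 73, 41, 95]
  L1: h(18,57)=(18*31+57)%997=615 h(73,41)=(73*31+41)%997=310 h(95,95)=(95*31+95)%997=49 -> [615, 310, 49]
  L2: h(615,310)=(615*31+310)%997=432 h(49,49)=(49*31+49)%997=571 -> [432, 571]
  L3: h(432,571)=(432*31+571)%997=5 -> [5]
  root = 5 == target 5  ** MATCH **
Candidate D: set leaf[4] = 96 -> leaves = [18, 67, 73, 41, 96]
  L0: [18, 67, 73, 41, 96]
  L1: h(18,67)=(18*31+67)%997=625 h(73,41)=(73*31+41)%997=310 h(96,96)=(96*31+96)%997=81 -> [625, 310, 81]
  L2: h(625,310)=(625*31+310)%997=742 h(81,81)=(81*31+81)%997=598 -> [742, 598]
  L3: h(742,598)=(742*31+598)%997=669 -> [669]
  root = 669 != target 5
Candidate C produces the target root.

Answer: C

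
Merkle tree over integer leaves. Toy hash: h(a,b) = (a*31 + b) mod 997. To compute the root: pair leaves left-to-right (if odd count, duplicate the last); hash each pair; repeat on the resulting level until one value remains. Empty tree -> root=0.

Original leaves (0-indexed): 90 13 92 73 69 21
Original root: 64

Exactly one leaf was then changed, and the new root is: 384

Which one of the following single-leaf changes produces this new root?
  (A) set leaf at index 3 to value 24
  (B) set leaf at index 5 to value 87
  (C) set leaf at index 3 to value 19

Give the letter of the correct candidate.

Answer: C

Derivation:
Original leaves: [90, 13, 92, 73, 69, 21]
Target new root: 384
Try each candidate change and compute the resulting root:
Candidate A: set leaf[3] = 24 -> leaves = [90, 13, 92, 24, 69, 21]
  L0: [90, 13, 92, 24, 69, 21]
  L1: h(90,13)=(90*31+13)%997=809 h(92,24)=(92*31+24)%997=882 h(69,21)=(69*31+21)%997=166 -> [809, 882, 166]
  L2: h(809,882)=(809*31+882)%997=39 h(166,166)=(166*31+166)%997=327 -> [39, 327]
  L3: h(39,327)=(39*31+327)%997=539 -> [539]
  root = 539 != target 384
Candidate B: set leaf[5] = 87 -> leaves = [90, 13, 92, 73, 69, 87]
  L0: [90, 13, 92, 73, 69, 87]
  L1: h(90,13)=(90*31+13)%997=809 h(92,73)=(92*31+73)%997=931 h(69,87)=(69*31+87)%997=232 -> [809, 931, 232]
  L2: h(809,931)=(809*31+931)%997=88 h(232,232)=(232*31+232)%997=445 -> [88, 445]
  L3: h(88,445)=(88*31+445)%997=182 -> [182]
  root = 182 != target 384
Candidate C: set leaf[3] = 19 -> leaves = [90, 13, 92, 19, 69, 21]
  L0: [90, 13, 92, 19, 69, 21]
  L1: h(90,13)=(90*31+13)%997=809 h(92,19)=(92*31+19)%997=877 h(69,21)=(69*31+21)%997=166 -> [809, 877, 166]
  L2: h(809,877)=(809*31+877)%997=34 h(166,166)=(166*31+166)%997=327 -> [34, 327]
  L3: h(34,327)=(34*31+327)%997=384 -> [384]
  root = 384 == target 384  ** MATCH **
Candidate C produces the target root.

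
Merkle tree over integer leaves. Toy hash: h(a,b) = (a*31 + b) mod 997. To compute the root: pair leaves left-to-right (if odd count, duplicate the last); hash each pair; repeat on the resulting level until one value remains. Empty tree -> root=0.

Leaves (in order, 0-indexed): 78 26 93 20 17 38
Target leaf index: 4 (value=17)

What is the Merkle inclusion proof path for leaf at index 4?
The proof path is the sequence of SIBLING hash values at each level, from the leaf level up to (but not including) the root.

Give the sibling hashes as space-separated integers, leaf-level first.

L0 (leaves): [78, 26, 93, 20, 17, 38], target index=4
L1: h(78,26)=(78*31+26)%997=450 [pair 0] h(93,20)=(93*31+20)%997=909 [pair 1] h(17,38)=(17*31+38)%997=565 [pair 2] -> [450, 909, 565]
  Sibling for proof at L0: 38
L2: h(450,909)=(450*31+909)%997=901 [pair 0] h(565,565)=(565*31+565)%997=134 [pair 1] -> [901, 134]
  Sibling for proof at L1: 565
L3: h(901,134)=(901*31+134)%997=149 [pair 0] -> [149]
  Sibling for proof at L2: 901
Root: 149
Proof path (sibling hashes from leaf to root): [38, 565, 901]

Answer: 38 565 901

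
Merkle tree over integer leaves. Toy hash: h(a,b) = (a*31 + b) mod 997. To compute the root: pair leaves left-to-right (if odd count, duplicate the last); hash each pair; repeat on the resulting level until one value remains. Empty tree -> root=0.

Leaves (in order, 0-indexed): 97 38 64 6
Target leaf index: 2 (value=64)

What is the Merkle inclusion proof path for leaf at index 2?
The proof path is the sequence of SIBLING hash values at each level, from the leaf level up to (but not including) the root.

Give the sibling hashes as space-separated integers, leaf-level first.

Answer: 6 54

Derivation:
L0 (leaves): [97, 38, 64, 6], target index=2
L1: h(97,38)=(97*31+38)%997=54 [pair 0] h(64,6)=(64*31+6)%997=993 [pair 1] -> [54, 993]
  Sibling for proof at L0: 6
L2: h(54,993)=(54*31+993)%997=673 [pair 0] -> [673]
  Sibling for proof at L1: 54
Root: 673
Proof path (sibling hashes from leaf to root): [6, 54]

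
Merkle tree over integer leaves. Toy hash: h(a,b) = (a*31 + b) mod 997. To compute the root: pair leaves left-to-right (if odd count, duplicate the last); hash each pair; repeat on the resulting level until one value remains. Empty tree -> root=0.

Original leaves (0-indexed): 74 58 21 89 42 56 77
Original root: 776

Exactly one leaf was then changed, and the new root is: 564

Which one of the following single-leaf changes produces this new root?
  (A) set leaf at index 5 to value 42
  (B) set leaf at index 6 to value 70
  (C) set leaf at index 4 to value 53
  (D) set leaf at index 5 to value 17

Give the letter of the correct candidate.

Original leaves: [74, 58, 21, 89, 42, 56, 77]
Target new root: 564
Try each candidate change and compute the resulting root:
Candidate A: set leaf[5] = 42 -> leaves = [74, 58, 21, 89, 42, 42, 77]
  L0: [74, 58, 21, 89, 42, 42, 77]
  L1: h(74,58)=(74*31+58)%997=358 h(21,89)=(21*31+89)%997=740 h(42,42)=(42*31+42)%997=347 h(77,77)=(77*31+77)%997=470 -> [358, 740, 347, 470]
  L2: h(358,740)=(358*31+740)%997=871 h(347,470)=(347*31+470)%997=260 -> [871, 260]
  L3: h(871,260)=(871*31+260)%997=342 -> [342]
  root = 342 != target 564
Candidate B: set leaf[6] = 70 -> leaves = [74, 58, 21, 89, 42, 56, 70]
  L0: [74, 58, 21, 89, 42, 56, 70]
  L1: h(74,58)=(74*31+58)%997=358 h(21,89)=(21*31+89)%997=740 h(42,56)=(42*31+56)%997=361 h(70,70)=(70*31+70)%997=246 -> [358, 740, 361, 246]
  L2: h(358,740)=(358*31+740)%997=871 h(361,246)=(361*31+246)%997=470 -> [871, 470]
  L3: h(871,470)=(871*31+470)%997=552 -> [552]
  root = 552 != target 564
Candidate C: set leaf[4] = 53 -> leaves = [74, 58, 21, 89, 53, 56, 77]
  L0: [74, 58, 21, 89, 53, 56, 77]
  L1: h(74,58)=(74*31+58)%997=358 h(21,89)=(21*31+89)%997=740 h(53,56)=(53*31+56)%997=702 h(77,77)=(77*31+77)%997=470 -> [358, 740, 702, 470]
  L2: h(358,740)=(358*31+740)%997=871 h(702,470)=(702*31+470)%997=298 -> [871, 298]
  L3: h(871,298)=(871*31+298)%997=380 -> [380]
  root = 380 != target 564
Candidate D: set leaf[5] = 17 -> leaves = [74, 58, 21, 89, 42, 17, 77]
  L0: [74, 58, 21, 89, 42, 17, 77]
  L1: h(74,58)=(74*31+58)%997=358 h(21,89)=(21*31+89)%997=740 h(42,17)=(42*31+17)%997=322 h(77,77)=(77*31+77)%997=470 -> [358, 740, 322, 470]
  L2: h(358,740)=(358*31+740)%997=871 h(322,470)=(322*31+470)%997=482 -> [871, 482]
  L3: h(871,482)=(871*31+482)%997=564 -> [564]
  root = 564 == target 564  ** MATCH **
Candidate D produces the target root.

Answer: D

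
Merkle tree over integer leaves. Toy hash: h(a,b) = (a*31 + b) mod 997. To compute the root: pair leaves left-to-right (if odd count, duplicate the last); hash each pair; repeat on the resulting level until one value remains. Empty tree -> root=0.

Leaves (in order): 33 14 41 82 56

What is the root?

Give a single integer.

L0: [33, 14, 41, 82, 56]
L1: h(33,14)=(33*31+14)%997=40 h(41,82)=(41*31+82)%997=356 h(56,56)=(56*31+56)%997=795 -> [40, 356, 795]
L2: h(40,356)=(40*31+356)%997=599 h(795,795)=(795*31+795)%997=515 -> [599, 515]
L3: h(599,515)=(599*31+515)%997=141 -> [141]

Answer: 141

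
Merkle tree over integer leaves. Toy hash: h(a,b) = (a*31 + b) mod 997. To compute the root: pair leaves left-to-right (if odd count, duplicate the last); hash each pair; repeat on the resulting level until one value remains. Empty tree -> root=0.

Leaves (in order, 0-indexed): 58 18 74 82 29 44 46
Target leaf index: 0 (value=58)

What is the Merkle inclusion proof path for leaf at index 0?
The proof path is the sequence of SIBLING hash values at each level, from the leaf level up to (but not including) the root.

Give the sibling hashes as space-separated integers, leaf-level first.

Answer: 18 382 795

Derivation:
L0 (leaves): [58, 18, 74, 82, 29, 44, 46], target index=0
L1: h(58,18)=(58*31+18)%997=819 [pair 0] h(74,82)=(74*31+82)%997=382 [pair 1] h(29,44)=(29*31+44)%997=943 [pair 2] h(46,46)=(46*31+46)%997=475 [pair 3] -> [819, 382, 943, 475]
  Sibling for proof at L0: 18
L2: h(819,382)=(819*31+382)%997=846 [pair 0] h(943,475)=(943*31+475)%997=795 [pair 1] -> [846, 795]
  Sibling for proof at L1: 382
L3: h(846,795)=(846*31+795)%997=102 [pair 0] -> [102]
  Sibling for proof at L2: 795
Root: 102
Proof path (sibling hashes from leaf to root): [18, 382, 795]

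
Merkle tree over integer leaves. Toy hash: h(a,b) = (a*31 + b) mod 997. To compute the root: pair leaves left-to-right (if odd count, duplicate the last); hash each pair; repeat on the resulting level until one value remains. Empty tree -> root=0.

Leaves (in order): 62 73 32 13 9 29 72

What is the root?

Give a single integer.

L0: [62, 73, 32, 13, 9, 29, 72]
L1: h(62,73)=(62*31+73)%997=1 h(32,13)=(32*31+13)%997=8 h(9,29)=(9*31+29)%997=308 h(72,72)=(72*31+72)%997=310 -> [1, 8, 308, 310]
L2: h(1,8)=(1*31+8)%997=39 h(308,310)=(308*31+310)%997=885 -> [39, 885]
L3: h(39,885)=(39*31+885)%997=100 -> [100]

Answer: 100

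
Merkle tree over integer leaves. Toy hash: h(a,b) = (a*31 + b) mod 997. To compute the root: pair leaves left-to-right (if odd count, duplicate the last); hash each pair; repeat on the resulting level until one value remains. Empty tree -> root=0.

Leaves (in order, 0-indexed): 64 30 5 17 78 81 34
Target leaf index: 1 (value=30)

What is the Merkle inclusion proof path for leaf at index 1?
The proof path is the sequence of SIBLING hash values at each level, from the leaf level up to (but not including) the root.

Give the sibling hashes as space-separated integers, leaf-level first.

L0 (leaves): [64, 30, 5, 17, 78, 81, 34], target index=1
L1: h(64,30)=(64*31+30)%997=20 [pair 0] h(5,17)=(5*31+17)%997=172 [pair 1] h(78,81)=(78*31+81)%997=505 [pair 2] h(34,34)=(34*31+34)%997=91 [pair 3] -> [20, 172, 505, 91]
  Sibling for proof at L0: 64
L2: h(20,172)=(20*31+172)%997=792 [pair 0] h(505,91)=(505*31+91)%997=791 [pair 1] -> [792, 791]
  Sibling for proof at L1: 172
L3: h(792,791)=(792*31+791)%997=418 [pair 0] -> [418]
  Sibling for proof at L2: 791
Root: 418
Proof path (sibling hashes from leaf to root): [64, 172, 791]

Answer: 64 172 791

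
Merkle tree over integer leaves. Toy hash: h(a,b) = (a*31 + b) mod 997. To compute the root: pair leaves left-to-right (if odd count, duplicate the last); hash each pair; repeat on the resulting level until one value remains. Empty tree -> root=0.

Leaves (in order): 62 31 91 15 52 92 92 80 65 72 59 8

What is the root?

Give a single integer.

Answer: 620

Derivation:
L0: [62, 31, 91, 15, 52, 92, 92, 80, 65, 72, 59, 8]
L1: h(62,31)=(62*31+31)%997=956 h(91,15)=(91*31+15)%997=842 h(52,92)=(52*31+92)%997=707 h(92,80)=(92*31+80)%997=938 h(65,72)=(65*31+72)%997=93 h(59,8)=(59*31+8)%997=840 -> [956, 842, 707, 938, 93, 840]
L2: h(956,842)=(956*31+842)%997=568 h(707,938)=(707*31+938)%997=921 h(93,840)=(93*31+840)%997=732 -> [568, 921, 732]
L3: h(568,921)=(568*31+921)%997=583 h(732,732)=(732*31+732)%997=493 -> [583, 493]
L4: h(583,493)=(583*31+493)%997=620 -> [620]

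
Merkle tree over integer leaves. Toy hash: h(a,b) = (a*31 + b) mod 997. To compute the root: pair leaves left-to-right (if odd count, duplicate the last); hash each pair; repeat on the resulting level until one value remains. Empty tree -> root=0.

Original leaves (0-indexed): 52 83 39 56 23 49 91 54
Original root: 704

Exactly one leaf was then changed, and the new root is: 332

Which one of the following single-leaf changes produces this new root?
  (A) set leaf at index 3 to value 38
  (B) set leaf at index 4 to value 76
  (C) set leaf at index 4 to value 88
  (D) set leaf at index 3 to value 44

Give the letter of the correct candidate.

Original leaves: [52, 83, 39, 56, 23, 49, 91, 54]
Target new root: 332
Try each candidate change and compute the resulting root:
Candidate A: set leaf[3] = 38 -> leaves = [52, 83, 39, 38, 23, 49, 91, 54]
  L0: [52, 83, 39, 38, 23, 49, 91, 54]
  L1: h(52,83)=(52*31+83)%997=698 h(39,38)=(39*31+38)%997=250 h(23,49)=(23*31+49)%997=762 h(91,54)=(91*31+54)%997=881 -> [698, 250, 762, 881]
  L2: h(698,250)=(698*31+250)%997=951 h(762,881)=(762*31+881)%997=575 -> [951, 575]
  L3: h(951,575)=(951*31+575)%997=146 -> [146]
  root = 146 != target 332
Candidate B: set leaf[4] = 76 -> leaves = [52, 83, 39, 56, 76, 49, 91, 54]
  L0: [52, 83, 39, 56, 76, 49, 91, 54]
  L1: h(52,83)=(52*31+83)%997=698 h(39,56)=(39*31+56)%997=268 h(76,49)=(76*31+49)%997=411 h(91,54)=(91*31+54)%997=881 -> [698, 268, 411, 881]
  L2: h(698,268)=(698*31+268)%997=969 h(411,881)=(411*31+881)%997=661 -> [969, 661]
  L3: h(969,661)=(969*31+661)%997=790 -> [790]
  root = 790 != target 332
Candidate C: set leaf[4] = 88 -> leaves = [52, 83, 39, 56, 88, 49, 91, 54]
  L0: [52, 83, 39, 56, 88, 49, 91, 54]
  L1: h(52,83)=(52*31+83)%997=698 h(39,56)=(39*31+56)%997=268 h(88,49)=(88*31+49)%997=783 h(91,54)=(91*31+54)%997=881 -> [698, 268, 783, 881]
  L2: h(698,268)=(698*31+268)%997=969 h(783,881)=(783*31+881)%997=229 -> [969, 229]
  L3: h(969,229)=(969*31+229)%997=358 -> [358]
  root = 358 != target 332
Candidate D: set leaf[3] = 44 -> leaves = [52, 83, 39, 44, 23, 49, 91, 54]
  L0: [52, 83, 39, 44, 23, 49, 91, 54]
  L1: h(52,83)=(52*31+83)%997=698 h(39,44)=(39*31+44)%997=256 h(23,49)=(23*31+49)%997=762 h(91,54)=(91*31+54)%997=881 -> [698, 256, 762, 881]
  L2: h(698,256)=(698*31+256)%997=957 h(762,881)=(762*31+881)%997=575 -> [957, 575]
  L3: h(957,575)=(957*31+575)%997=332 -> [332]
  root = 332 == target 332  ** MATCH **
Candidate D produces the target root.

Answer: D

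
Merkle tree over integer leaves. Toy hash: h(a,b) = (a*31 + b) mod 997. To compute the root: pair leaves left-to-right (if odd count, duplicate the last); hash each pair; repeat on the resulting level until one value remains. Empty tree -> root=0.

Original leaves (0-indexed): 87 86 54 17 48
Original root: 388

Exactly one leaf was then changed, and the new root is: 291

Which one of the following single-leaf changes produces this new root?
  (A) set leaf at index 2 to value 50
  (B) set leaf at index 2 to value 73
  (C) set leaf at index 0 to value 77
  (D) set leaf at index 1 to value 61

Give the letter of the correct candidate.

Original leaves: [87, 86, 54, 17, 48]
Target new root: 291
Try each candidate change and compute the resulting root:
Candidate A: set leaf[2] = 50 -> leaves = [87, 86, 50, 17, 48]
  L0: [87, 86, 50, 17, 48]
  L1: h(87,86)=(87*31+86)%997=789 h(50,17)=(50*31+17)%997=570 h(48,48)=(48*31+48)%997=539 -> [789, 570, 539]
  L2: h(789,570)=(789*31+570)%997=104 h(539,539)=(539*31+539)%997=299 -> [104, 299]
  L3: h(104,299)=(104*31+299)%997=532 -> [532]
  root = 532 != target 291
Candidate B: set leaf[2] = 73 -> leaves = [87, 86, 73, 17, 48]
  L0: [87, 86, 73, 17, 48]
  L1: h(87,86)=(87*31+86)%997=789 h(73,17)=(73*31+17)%997=286 h(48,48)=(48*31+48)%997=539 -> [789, 286, 539]
  L2: h(789,286)=(789*31+286)%997=817 h(539,539)=(539*31+539)%997=299 -> [817, 299]
  L3: h(817,299)=(817*31+299)%997=701 -> [701]
  root = 701 != target 291
Candidate C: set leaf[0] = 77 -> leaves = [77, 86, 54, 17, 48]
  L0: [77, 86, 54, 17, 48]
  L1: h(77,86)=(77*31+86)%997=479 h(54,17)=(54*31+17)%997=694 h(48,48)=(48*31+48)%997=539 -> [479, 694, 539]
  L2: h(479,694)=(479*31+694)%997=588 h(539,539)=(539*31+539)%997=299 -> [588, 299]
  L3: h(588,299)=(588*31+299)%997=581 -> [581]
  root = 581 != target 291
Candidate D: set leaf[1] = 61 -> leaves = [87, 61, 54, 17, 48]
  L0: [87, 61, 54, 17, 48]
  L1: h(87,61)=(87*31+61)%997=764 h(54,17)=(54*31+17)%997=694 h(48,48)=(48*31+48)%997=539 -> [764, 694, 539]
  L2: h(764,694)=(764*31+694)%997=450 h(539,539)=(539*31+539)%997=299 -> [450, 299]
  L3: h(450,299)=(450*31+299)%997=291 -> [291]
  root = 291 == target 291  ** MATCH **
Candidate D produces the target root.

Answer: D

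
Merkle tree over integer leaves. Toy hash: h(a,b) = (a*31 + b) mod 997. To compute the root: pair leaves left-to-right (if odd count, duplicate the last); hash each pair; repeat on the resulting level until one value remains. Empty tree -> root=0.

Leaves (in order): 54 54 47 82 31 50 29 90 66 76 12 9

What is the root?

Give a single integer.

L0: [54, 54, 47, 82, 31, 50, 29, 90, 66, 76, 12, 9]
L1: h(54,54)=(54*31+54)%997=731 h(47,82)=(47*31+82)%997=542 h(31,50)=(31*31+50)%997=14 h(29,90)=(29*31+90)%997=989 h(66,76)=(66*31+76)%997=128 h(12,9)=(12*31+9)%997=381 -> [731, 542, 14, 989, 128, 381]
L2: h(731,542)=(731*31+542)%997=272 h(14,989)=(14*31+989)%997=426 h(128,381)=(128*31+381)%997=361 -> [272, 426, 361]
L3: h(272,426)=(272*31+426)%997=882 h(361,361)=(361*31+361)%997=585 -> [882, 585]
L4: h(882,585)=(882*31+585)%997=11 -> [11]

Answer: 11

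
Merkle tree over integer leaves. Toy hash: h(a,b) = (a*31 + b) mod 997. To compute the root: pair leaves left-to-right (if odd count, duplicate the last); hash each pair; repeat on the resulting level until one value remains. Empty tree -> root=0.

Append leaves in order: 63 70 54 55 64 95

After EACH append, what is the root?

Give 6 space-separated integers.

After append 63 (leaves=[63]):
  L0: [63]
  root=63
After append 70 (leaves=[63, 70]):
  L0: [63, 70]
  L1: h(63,70)=(63*31+70)%997=29 -> [29]
  root=29
After append 54 (leaves=[63, 70, 54]):
  L0: [63, 70, 54]
  L1: h(63,70)=(63*31+70)%997=29 h(54,54)=(54*31+54)%997=731 -> [29, 731]
  L2: h(29,731)=(29*31+731)%997=633 -> [633]
  root=633
After append 55 (leaves=[63, 70, 54, 55]):
  L0: [63, 70, 54, 55]
  L1: h(63,70)=(63*31+70)%997=29 h(54,55)=(54*31+55)%997=732 -> [29, 732]
  L2: h(29,732)=(29*31+732)%997=634 -> [634]
  root=634
After append 64 (leaves=[63, 70, 54, 55, 64]):
  L0: [63, 70, 54, 55, 64]
  L1: h(63,70)=(63*31+70)%997=29 h(54,55)=(54*31+55)%997=732 h(64,64)=(64*31+64)%997=54 -> [29, 732, 54]
  L2: h(29,732)=(29*31+732)%997=634 h(54,54)=(54*31+54)%997=731 -> [634, 731]
  L3: h(634,731)=(634*31+731)%997=445 -> [445]
  root=445
After append 95 (leaves=[63, 70, 54, 55, 64, 95]):
  L0: [63, 70, 54, 55, 64, 95]
  L1: h(63,70)=(63*31+70)%997=29 h(54,55)=(54*31+55)%997=732 h(64,95)=(64*31+95)%997=85 -> [29, 732, 85]
  L2: h(29,732)=(29*31+732)%997=634 h(85,85)=(85*31+85)%997=726 -> [634, 726]
  L3: h(634,726)=(634*31+726)%997=440 -> [440]
  root=440

Answer: 63 29 633 634 445 440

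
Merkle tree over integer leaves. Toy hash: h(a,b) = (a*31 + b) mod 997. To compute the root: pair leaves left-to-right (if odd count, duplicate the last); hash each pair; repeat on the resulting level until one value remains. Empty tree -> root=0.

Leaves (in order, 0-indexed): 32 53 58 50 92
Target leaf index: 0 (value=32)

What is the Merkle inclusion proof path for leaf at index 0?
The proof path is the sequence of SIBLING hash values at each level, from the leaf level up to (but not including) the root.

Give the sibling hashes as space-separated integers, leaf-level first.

L0 (leaves): [32, 53, 58, 50, 92], target index=0
L1: h(32,53)=(32*31+53)%997=48 [pair 0] h(58,50)=(58*31+50)%997=851 [pair 1] h(92,92)=(92*31+92)%997=950 [pair 2] -> [48, 851, 950]
  Sibling for proof at L0: 53
L2: h(48,851)=(48*31+851)%997=345 [pair 0] h(950,950)=(950*31+950)%997=490 [pair 1] -> [345, 490]
  Sibling for proof at L1: 851
L3: h(345,490)=(345*31+490)%997=218 [pair 0] -> [218]
  Sibling for proof at L2: 490
Root: 218
Proof path (sibling hashes from leaf to root): [53, 851, 490]

Answer: 53 851 490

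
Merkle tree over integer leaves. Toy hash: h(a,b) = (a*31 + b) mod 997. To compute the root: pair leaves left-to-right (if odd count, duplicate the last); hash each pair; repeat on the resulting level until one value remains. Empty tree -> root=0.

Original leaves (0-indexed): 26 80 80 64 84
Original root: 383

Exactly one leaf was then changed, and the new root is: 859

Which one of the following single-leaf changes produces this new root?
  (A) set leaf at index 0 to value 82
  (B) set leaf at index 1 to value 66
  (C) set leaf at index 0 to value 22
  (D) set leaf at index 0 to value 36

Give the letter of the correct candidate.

Answer: C

Derivation:
Original leaves: [26, 80, 80, 64, 84]
Target new root: 859
Try each candidate change and compute the resulting root:
Candidate A: set leaf[0] = 82 -> leaves = [82, 80, 80, 64, 84]
  L0: [82, 80, 80, 64, 84]
  L1: h(82,80)=(82*31+80)%997=628 h(80,64)=(80*31+64)%997=550 h(84,84)=(84*31+84)%997=694 -> [628, 550, 694]
  L2: h(628,550)=(628*31+550)%997=78 h(694,694)=(694*31+694)%997=274 -> [78, 274]
  L3: h(78,274)=(78*31+274)%997=698 -> [698]
  root = 698 != target 859
Candidate B: set leaf[1] = 66 -> leaves = [26, 66, 80, 64, 84]
  L0: [26, 66, 80, 64, 84]
  L1: h(26,66)=(26*31+66)%997=872 h(80,64)=(80*31+64)%997=550 h(84,84)=(84*31+84)%997=694 -> [872, 550, 694]
  L2: h(872,550)=(872*31+550)%997=663 h(694,694)=(694*31+694)%997=274 -> [663, 274]
  L3: h(663,274)=(663*31+274)%997=887 -> [887]
  root = 887 != target 859
Candidate C: set leaf[0] = 22 -> leaves = [22, 80, 80, 64, 84]
  L0: [22, 80, 80, 64, 84]
  L1: h(22,80)=(22*31+80)%997=762 h(80,64)=(80*31+64)%997=550 h(84,84)=(84*31+84)%997=694 -> [762, 550, 694]
  L2: h(762,550)=(762*31+550)%997=244 h(694,694)=(694*31+694)%997=274 -> [244, 274]
  L3: h(244,274)=(244*31+274)%997=859 -> [859]
  root = 859 == target 859  ** MATCH **
Candidate D: set leaf[0] = 36 -> leaves = [36, 80, 80, 64, 84]
  L0: [36, 80, 80, 64, 84]
  L1: h(36,80)=(36*31+80)%997=199 h(80,64)=(80*31+64)%997=550 h(84,84)=(84*31+84)%997=694 -> [199, 550, 694]
  L2: h(199,550)=(199*31+550)%997=737 h(694,694)=(694*31+694)%997=274 -> [737, 274]
  L3: h(737,274)=(737*31+274)%997=190 -> [190]
  root = 190 != target 859
Candidate C produces the target root.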